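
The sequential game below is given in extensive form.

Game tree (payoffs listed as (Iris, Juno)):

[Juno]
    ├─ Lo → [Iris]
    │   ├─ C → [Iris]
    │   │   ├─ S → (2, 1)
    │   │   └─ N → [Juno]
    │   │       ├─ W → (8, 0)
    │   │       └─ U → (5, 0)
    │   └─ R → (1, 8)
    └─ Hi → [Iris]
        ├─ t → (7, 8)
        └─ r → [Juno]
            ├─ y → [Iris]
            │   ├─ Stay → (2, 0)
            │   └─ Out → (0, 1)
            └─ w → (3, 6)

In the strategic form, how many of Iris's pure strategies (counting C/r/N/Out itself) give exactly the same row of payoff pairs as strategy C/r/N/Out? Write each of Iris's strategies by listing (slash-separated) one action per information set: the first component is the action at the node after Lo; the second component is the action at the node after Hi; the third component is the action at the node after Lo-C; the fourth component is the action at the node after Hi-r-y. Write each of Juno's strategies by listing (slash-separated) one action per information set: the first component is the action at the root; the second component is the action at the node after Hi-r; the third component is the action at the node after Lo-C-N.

1

Row for C/r/N/Out (columns Lo/y/W, Lo/y/U, Lo/w/W, Lo/w/U, Hi/y/W, Hi/y/U, Hi/w/W, Hi/w/U): (8,0) (5,0) (8,0) (5,0) (0,1) (0,1) (3,6) (3,6).
Every one of Iris's information sets is on the play path for some reply by Juno when Iris follows C/r/N/Out.
Changing the action at any of them therefore changes at least one column, so only C/r/N/Out itself gives this row.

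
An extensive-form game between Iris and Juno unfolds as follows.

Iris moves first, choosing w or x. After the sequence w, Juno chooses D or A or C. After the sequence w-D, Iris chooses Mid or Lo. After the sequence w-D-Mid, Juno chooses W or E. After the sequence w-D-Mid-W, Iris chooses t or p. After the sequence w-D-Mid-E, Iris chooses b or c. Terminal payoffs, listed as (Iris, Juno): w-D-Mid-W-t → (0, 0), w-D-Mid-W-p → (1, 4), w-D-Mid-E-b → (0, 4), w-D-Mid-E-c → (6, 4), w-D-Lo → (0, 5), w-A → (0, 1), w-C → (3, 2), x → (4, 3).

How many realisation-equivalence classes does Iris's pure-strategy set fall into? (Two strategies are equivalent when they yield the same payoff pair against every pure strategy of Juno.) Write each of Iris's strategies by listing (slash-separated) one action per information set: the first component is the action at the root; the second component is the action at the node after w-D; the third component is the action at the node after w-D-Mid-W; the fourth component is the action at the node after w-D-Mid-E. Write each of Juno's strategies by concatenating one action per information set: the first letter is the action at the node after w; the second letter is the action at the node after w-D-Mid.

Iris has 16 pure strategies: w/Mid/t/b, w/Mid/t/c, w/Mid/p/b, w/Mid/p/c, w/Lo/t/b, w/Lo/t/c, w/Lo/p/b, w/Lo/p/c, x/Mid/t/b, x/Mid/t/c, x/Mid/p/b, x/Mid/p/c, x/Lo/t/b, x/Lo/t/c, x/Lo/p/b, x/Lo/p/c. Columns: DW, DE, AW, AE, CW, CE.
{w/Mid/t/b} → row (0,0) (0,4) (0,1) (0,1) (3,2) (3,2)
{w/Mid/t/c} → row (0,0) (6,4) (0,1) (0,1) (3,2) (3,2)
{w/Mid/p/b} → row (1,4) (0,4) (0,1) (0,1) (3,2) (3,2)
{w/Mid/p/c} → row (1,4) (6,4) (0,1) (0,1) (3,2) (3,2)
{w/Lo/t/b, w/Lo/t/c, w/Lo/p/b, w/Lo/p/c} → row (0,5) (0,5) (0,1) (0,1) (3,2) (3,2)
{x/Mid/t/b, x/Mid/t/c, x/Mid/p/b, x/Mid/p/c, x/Lo/t/b, x/Lo/t/c, x/Lo/p/b, x/Lo/p/c} → row (4,3) (4,3) (4,3) (4,3) (4,3) (4,3)
That's 6 distinct rows out of 16 strategies.

6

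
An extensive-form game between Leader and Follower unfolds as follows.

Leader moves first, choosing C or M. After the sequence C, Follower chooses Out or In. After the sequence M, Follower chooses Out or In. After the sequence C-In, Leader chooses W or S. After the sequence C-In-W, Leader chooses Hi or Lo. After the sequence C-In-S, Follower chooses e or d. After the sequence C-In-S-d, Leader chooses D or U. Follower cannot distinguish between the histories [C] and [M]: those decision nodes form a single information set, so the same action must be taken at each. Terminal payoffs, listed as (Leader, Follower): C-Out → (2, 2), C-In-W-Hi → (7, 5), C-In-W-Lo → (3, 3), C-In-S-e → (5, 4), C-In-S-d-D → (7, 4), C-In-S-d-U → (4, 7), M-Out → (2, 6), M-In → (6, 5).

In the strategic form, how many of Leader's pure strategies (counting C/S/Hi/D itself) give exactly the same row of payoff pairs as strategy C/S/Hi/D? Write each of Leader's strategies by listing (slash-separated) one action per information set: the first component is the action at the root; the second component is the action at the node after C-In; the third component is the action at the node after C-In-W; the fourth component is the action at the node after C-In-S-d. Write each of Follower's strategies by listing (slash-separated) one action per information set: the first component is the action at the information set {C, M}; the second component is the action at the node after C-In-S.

Row for C/S/Hi/D (columns Out/e, Out/d, In/e, In/d): (2,2) (2,2) (5,4) (7,4).
Under C/S/Hi/D, Leader's choice at the node after C-In-W can never be reached regardless of what Follower does, so varying those choices leaves every outcome unchanged.
Holding the reachable choices fixed and varying the unreachable one freely already gives 2 equivalent strategies.
No other strategy reproduces this row, so those 2 are the full class: C/S/Hi/D, C/S/Lo/D.

2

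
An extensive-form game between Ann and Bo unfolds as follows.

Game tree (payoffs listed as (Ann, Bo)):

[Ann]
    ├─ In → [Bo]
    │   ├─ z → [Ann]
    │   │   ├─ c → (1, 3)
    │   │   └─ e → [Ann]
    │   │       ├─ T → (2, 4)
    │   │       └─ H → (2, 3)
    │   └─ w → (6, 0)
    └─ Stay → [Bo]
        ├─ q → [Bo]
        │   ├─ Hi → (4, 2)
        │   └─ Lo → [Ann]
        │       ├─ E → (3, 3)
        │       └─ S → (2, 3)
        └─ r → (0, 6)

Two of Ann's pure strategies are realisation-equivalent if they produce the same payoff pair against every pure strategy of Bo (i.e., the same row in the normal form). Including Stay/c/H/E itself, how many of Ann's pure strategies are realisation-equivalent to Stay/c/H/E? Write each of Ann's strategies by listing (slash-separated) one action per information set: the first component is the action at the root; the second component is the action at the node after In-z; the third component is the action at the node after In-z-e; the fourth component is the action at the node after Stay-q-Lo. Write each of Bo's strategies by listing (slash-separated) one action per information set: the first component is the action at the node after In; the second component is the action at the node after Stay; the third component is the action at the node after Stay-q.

Row for Stay/c/H/E (columns z/q/Hi, z/q/Lo, z/r/Hi, z/r/Lo, w/q/Hi, w/q/Lo, w/r/Hi, w/r/Lo): (4,2) (3,3) (0,6) (0,6) (4,2) (3,3) (0,6) (0,6).
Under Stay/c/H/E, Ann's choice at the node after In-z and at the node after In-z-e can never be reached regardless of what Bo does, so varying those choices leaves every outcome unchanged.
Holding the reachable choices fixed and varying the unreachable ones freely already gives 2 × 2 = 4 equivalent strategies.
No other strategy reproduces this row, so those 4 are the full class: Stay/c/T/E, Stay/c/H/E, Stay/e/T/E, Stay/e/H/E.

4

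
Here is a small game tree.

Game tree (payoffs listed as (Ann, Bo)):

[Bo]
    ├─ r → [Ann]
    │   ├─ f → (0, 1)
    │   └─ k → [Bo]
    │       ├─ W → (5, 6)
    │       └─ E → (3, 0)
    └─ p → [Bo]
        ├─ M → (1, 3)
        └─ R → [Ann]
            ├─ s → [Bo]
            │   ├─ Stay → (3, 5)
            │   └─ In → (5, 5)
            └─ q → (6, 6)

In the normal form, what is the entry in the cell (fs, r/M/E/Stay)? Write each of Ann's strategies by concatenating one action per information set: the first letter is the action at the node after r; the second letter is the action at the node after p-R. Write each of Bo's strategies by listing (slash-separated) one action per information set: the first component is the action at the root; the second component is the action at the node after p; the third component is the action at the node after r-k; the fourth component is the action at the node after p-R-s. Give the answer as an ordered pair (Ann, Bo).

(0, 1)

Trace the play path from the root:
  Bo plays r
  Ann plays f at [r]
→ terminal payoff (0, 1).
(Ann's choice at the node after p-R is never reached on this path, so it doesn't affect the outcome.)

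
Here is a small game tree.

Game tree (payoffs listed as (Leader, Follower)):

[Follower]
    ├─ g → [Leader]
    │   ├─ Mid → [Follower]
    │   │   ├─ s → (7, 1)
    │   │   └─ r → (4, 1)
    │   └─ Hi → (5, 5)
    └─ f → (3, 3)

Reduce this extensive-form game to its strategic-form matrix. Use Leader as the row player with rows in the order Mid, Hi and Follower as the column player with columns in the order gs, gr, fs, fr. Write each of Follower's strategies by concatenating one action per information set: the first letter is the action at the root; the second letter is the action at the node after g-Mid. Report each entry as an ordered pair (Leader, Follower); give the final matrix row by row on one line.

Row Mid: gs→(7,1), gr→(4,1), fs→(3,3), fr→(3,3)
Row Hi: gs→(5,5), gr→(5,5), fs→(3,3), fr→(3,3)

Mid: (7,1) (4,1) (3,3) (3,3) | Hi: (5,5) (5,5) (3,3) (3,3)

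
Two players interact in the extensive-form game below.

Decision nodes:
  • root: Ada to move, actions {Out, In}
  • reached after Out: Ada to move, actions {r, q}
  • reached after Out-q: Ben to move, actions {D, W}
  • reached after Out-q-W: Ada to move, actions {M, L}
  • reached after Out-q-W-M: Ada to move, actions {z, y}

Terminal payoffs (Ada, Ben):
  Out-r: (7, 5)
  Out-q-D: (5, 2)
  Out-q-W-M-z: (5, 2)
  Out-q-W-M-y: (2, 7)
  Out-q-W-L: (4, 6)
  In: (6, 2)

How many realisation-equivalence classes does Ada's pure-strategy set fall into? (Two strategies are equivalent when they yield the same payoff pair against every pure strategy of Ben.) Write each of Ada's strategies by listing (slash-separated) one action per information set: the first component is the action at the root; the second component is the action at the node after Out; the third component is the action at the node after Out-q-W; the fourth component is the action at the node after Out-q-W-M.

Ada has 16 pure strategies: Out/r/M/z, Out/r/M/y, Out/r/L/z, Out/r/L/y, Out/q/M/z, Out/q/M/y, Out/q/L/z, Out/q/L/y, In/r/M/z, In/r/M/y, In/r/L/z, In/r/L/y, In/q/M/z, In/q/M/y, In/q/L/z, In/q/L/y. Columns: D, W.
{Out/r/M/z, Out/r/M/y, Out/r/L/z, Out/r/L/y} → row (7,5) (7,5)
{Out/q/M/z} → row (5,2) (5,2)
{Out/q/M/y} → row (5,2) (2,7)
{Out/q/L/z, Out/q/L/y} → row (5,2) (4,6)
{In/r/M/z, In/r/M/y, In/r/L/z, In/r/L/y, In/q/M/z, In/q/M/y, In/q/L/z, In/q/L/y} → row (6,2) (6,2)
That's 5 distinct rows out of 16 strategies.

5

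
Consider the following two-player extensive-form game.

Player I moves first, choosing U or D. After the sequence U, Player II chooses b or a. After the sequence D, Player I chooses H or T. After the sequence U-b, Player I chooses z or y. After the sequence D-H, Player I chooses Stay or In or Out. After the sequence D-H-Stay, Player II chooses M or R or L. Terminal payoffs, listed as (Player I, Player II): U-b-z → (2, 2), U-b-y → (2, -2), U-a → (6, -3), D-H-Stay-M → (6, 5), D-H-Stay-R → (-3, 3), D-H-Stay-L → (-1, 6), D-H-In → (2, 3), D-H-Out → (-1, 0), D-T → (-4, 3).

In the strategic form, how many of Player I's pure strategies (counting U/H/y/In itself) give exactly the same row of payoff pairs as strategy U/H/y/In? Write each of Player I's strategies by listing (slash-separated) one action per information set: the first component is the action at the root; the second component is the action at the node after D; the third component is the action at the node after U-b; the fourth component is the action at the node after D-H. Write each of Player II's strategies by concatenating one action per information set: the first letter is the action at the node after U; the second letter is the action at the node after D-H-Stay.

Row for U/H/y/In (columns bM, bR, bL, aM, aR, aL): (2,-2) (2,-2) (2,-2) (6,-3) (6,-3) (6,-3).
Under U/H/y/In, Player I's choice at the node after D and at the node after D-H can never be reached regardless of what Player II does, so varying those choices leaves every outcome unchanged.
Holding the reachable choices fixed and varying the unreachable ones freely already gives 2 × 3 = 6 equivalent strategies.
No other strategy reproduces this row, so those 6 are the full class: U/H/y/Stay, U/H/y/In, U/H/y/Out, U/T/y/Stay, U/T/y/In, U/T/y/Out.

6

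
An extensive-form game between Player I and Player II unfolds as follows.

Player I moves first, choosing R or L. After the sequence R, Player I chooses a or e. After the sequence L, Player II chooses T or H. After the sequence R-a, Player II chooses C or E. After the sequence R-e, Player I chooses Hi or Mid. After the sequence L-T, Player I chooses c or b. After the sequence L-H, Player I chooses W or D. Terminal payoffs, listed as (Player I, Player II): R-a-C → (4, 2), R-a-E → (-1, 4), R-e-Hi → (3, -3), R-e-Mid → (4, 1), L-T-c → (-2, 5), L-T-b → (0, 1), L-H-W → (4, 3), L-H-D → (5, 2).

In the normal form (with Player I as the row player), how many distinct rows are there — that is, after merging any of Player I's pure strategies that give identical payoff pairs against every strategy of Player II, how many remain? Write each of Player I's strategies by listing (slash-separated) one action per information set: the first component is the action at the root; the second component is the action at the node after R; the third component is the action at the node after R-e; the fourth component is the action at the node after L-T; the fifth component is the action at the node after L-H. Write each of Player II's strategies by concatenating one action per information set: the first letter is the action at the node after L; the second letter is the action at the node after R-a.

Player I has 32 pure strategies: R/a/Hi/c/W, R/a/Hi/c/D, R/a/Hi/b/W, R/a/Hi/b/D, R/a/Mid/c/W, R/a/Mid/c/D, R/a/Mid/b/W, R/a/Mid/b/D, R/e/Hi/c/W, R/e/Hi/c/D, R/e/Hi/b/W, R/e/Hi/b/D, R/e/Mid/c/W, R/e/Mid/c/D, R/e/Mid/b/W, R/e/Mid/b/D, L/a/Hi/c/W, L/a/Hi/c/D, L/a/Hi/b/W, L/a/Hi/b/D, L/a/Mid/c/W, L/a/Mid/c/D, L/a/Mid/b/W, L/a/Mid/b/D, L/e/Hi/c/W, L/e/Hi/c/D, L/e/Hi/b/W, L/e/Hi/b/D, L/e/Mid/c/W, L/e/Mid/c/D, L/e/Mid/b/W, L/e/Mid/b/D. Columns: TC, TE, HC, HE.
{R/a/Hi/c/W, R/a/Hi/c/D, R/a/Hi/b/W, R/a/Hi/b/D, R/a/Mid/c/W, R/a/Mid/c/D, R/a/Mid/b/W, R/a/Mid/b/D} → row (4,2) (-1,4) (4,2) (-1,4)
{R/e/Hi/c/W, R/e/Hi/c/D, R/e/Hi/b/W, R/e/Hi/b/D} → row (3,-3) (3,-3) (3,-3) (3,-3)
{R/e/Mid/c/W, R/e/Mid/c/D, R/e/Mid/b/W, R/e/Mid/b/D} → row (4,1) (4,1) (4,1) (4,1)
{L/a/Hi/c/W, L/a/Mid/c/W, L/e/Hi/c/W, L/e/Mid/c/W} → row (-2,5) (-2,5) (4,3) (4,3)
{L/a/Hi/c/D, L/a/Mid/c/D, L/e/Hi/c/D, L/e/Mid/c/D} → row (-2,5) (-2,5) (5,2) (5,2)
{L/a/Hi/b/W, L/a/Mid/b/W, L/e/Hi/b/W, L/e/Mid/b/W} → row (0,1) (0,1) (4,3) (4,3)
{L/a/Hi/b/D, L/a/Mid/b/D, L/e/Hi/b/D, L/e/Mid/b/D} → row (0,1) (0,1) (5,2) (5,2)
That's 7 distinct rows out of 32 strategies.

7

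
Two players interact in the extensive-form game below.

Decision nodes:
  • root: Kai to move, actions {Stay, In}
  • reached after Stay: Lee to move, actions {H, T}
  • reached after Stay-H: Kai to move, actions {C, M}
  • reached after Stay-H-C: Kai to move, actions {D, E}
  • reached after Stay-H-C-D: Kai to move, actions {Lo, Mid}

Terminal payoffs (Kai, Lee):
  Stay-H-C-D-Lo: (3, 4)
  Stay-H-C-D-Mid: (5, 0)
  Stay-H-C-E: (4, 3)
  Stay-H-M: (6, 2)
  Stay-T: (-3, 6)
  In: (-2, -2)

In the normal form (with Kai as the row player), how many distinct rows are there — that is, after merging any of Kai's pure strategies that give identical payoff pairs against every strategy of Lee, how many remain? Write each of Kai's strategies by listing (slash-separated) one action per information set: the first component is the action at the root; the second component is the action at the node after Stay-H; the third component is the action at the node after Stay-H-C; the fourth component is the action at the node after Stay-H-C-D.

5

Kai has 16 pure strategies: Stay/C/D/Lo, Stay/C/D/Mid, Stay/C/E/Lo, Stay/C/E/Mid, Stay/M/D/Lo, Stay/M/D/Mid, Stay/M/E/Lo, Stay/M/E/Mid, In/C/D/Lo, In/C/D/Mid, In/C/E/Lo, In/C/E/Mid, In/M/D/Lo, In/M/D/Mid, In/M/E/Lo, In/M/E/Mid. Columns: H, T.
{Stay/C/D/Lo} → row (3,4) (-3,6)
{Stay/C/D/Mid} → row (5,0) (-3,6)
{Stay/C/E/Lo, Stay/C/E/Mid} → row (4,3) (-3,6)
{Stay/M/D/Lo, Stay/M/D/Mid, Stay/M/E/Lo, Stay/M/E/Mid} → row (6,2) (-3,6)
{In/C/D/Lo, In/C/D/Mid, In/C/E/Lo, In/C/E/Mid, In/M/D/Lo, In/M/D/Mid, In/M/E/Lo, In/M/E/Mid} → row (-2,-2) (-2,-2)
That's 5 distinct rows out of 16 strategies.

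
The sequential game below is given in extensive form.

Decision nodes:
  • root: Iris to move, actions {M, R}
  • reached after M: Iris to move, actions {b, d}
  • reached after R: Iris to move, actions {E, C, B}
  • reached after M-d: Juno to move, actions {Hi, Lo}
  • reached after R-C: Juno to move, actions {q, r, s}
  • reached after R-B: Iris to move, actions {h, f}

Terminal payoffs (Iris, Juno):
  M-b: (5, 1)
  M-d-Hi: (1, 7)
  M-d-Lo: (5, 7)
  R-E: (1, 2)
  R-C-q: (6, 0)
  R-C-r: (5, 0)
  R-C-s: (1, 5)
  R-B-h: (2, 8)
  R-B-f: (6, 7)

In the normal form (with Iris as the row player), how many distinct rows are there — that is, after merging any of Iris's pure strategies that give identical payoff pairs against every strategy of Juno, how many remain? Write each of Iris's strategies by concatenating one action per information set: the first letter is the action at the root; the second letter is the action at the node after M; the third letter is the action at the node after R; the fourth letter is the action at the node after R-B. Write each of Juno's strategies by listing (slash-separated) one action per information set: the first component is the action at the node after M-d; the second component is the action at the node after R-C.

6

Iris has 24 pure strategies: MbEh, MbEf, MbCh, MbCf, MbBh, MbBf, MdEh, MdEf, MdCh, MdCf, MdBh, MdBf, RbEh, RbEf, RbCh, RbCf, RbBh, RbBf, RdEh, RdEf, RdCh, RdCf, RdBh, RdBf. Columns: Hi/q, Hi/r, Hi/s, Lo/q, Lo/r, Lo/s.
{MbEh, MbEf, MbCh, MbCf, MbBh, MbBf} → row (5,1) (5,1) (5,1) (5,1) (5,1) (5,1)
{MdEh, MdEf, MdCh, MdCf, MdBh, MdBf} → row (1,7) (1,7) (1,7) (5,7) (5,7) (5,7)
{RbEh, RbEf, RdEh, RdEf} → row (1,2) (1,2) (1,2) (1,2) (1,2) (1,2)
{RbCh, RbCf, RdCh, RdCf} → row (6,0) (5,0) (1,5) (6,0) (5,0) (1,5)
{RbBh, RdBh} → row (2,8) (2,8) (2,8) (2,8) (2,8) (2,8)
{RbBf, RdBf} → row (6,7) (6,7) (6,7) (6,7) (6,7) (6,7)
That's 6 distinct rows out of 24 strategies.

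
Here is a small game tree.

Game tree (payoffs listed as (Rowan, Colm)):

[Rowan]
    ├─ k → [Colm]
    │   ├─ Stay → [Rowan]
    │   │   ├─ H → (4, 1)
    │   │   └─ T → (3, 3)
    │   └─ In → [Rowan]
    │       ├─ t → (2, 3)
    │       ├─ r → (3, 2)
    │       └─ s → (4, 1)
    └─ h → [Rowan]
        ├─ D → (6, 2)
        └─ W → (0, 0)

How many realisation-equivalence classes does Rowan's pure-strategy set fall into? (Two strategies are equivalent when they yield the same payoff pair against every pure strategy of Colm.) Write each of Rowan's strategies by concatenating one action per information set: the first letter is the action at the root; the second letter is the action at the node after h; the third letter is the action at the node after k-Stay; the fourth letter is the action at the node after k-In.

8

Rowan has 24 pure strategies: kDHt, kDHr, kDHs, kDTt, kDTr, kDTs, kWHt, kWHr, kWHs, kWTt, kWTr, kWTs, hDHt, hDHr, hDHs, hDTt, hDTr, hDTs, hWHt, hWHr, hWHs, hWTt, hWTr, hWTs. Columns: Stay, In.
{kDHt, kWHt} → row (4,1) (2,3)
{kDHr, kWHr} → row (4,1) (3,2)
{kDHs, kWHs} → row (4,1) (4,1)
{kDTt, kWTt} → row (3,3) (2,3)
{kDTr, kWTr} → row (3,3) (3,2)
{kDTs, kWTs} → row (3,3) (4,1)
{hDHt, hDHr, hDHs, hDTt, hDTr, hDTs} → row (6,2) (6,2)
{hWHt, hWHr, hWHs, hWTt, hWTr, hWTs} → row (0,0) (0,0)
That's 8 distinct rows out of 24 strategies.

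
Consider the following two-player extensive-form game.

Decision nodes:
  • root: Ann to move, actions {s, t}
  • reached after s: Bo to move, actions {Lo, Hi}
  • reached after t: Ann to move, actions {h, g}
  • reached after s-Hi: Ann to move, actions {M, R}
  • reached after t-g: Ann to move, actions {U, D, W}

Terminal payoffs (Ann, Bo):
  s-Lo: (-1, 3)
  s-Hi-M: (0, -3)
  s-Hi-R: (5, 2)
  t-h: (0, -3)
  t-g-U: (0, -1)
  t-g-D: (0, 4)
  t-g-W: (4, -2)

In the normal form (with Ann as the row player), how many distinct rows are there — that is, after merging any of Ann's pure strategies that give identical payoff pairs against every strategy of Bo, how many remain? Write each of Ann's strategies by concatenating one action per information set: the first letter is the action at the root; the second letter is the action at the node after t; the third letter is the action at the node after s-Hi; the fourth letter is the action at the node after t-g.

6

Ann has 24 pure strategies: shMU, shMD, shMW, shRU, shRD, shRW, sgMU, sgMD, sgMW, sgRU, sgRD, sgRW, thMU, thMD, thMW, thRU, thRD, thRW, tgMU, tgMD, tgMW, tgRU, tgRD, tgRW. Columns: Lo, Hi.
{shMU, shMD, shMW, sgMU, sgMD, sgMW} → row (-1,3) (0,-3)
{shRU, shRD, shRW, sgRU, sgRD, sgRW} → row (-1,3) (5,2)
{thMU, thMD, thMW, thRU, thRD, thRW} → row (0,-3) (0,-3)
{tgMU, tgRU} → row (0,-1) (0,-1)
{tgMD, tgRD} → row (0,4) (0,4)
{tgMW, tgRW} → row (4,-2) (4,-2)
That's 6 distinct rows out of 24 strategies.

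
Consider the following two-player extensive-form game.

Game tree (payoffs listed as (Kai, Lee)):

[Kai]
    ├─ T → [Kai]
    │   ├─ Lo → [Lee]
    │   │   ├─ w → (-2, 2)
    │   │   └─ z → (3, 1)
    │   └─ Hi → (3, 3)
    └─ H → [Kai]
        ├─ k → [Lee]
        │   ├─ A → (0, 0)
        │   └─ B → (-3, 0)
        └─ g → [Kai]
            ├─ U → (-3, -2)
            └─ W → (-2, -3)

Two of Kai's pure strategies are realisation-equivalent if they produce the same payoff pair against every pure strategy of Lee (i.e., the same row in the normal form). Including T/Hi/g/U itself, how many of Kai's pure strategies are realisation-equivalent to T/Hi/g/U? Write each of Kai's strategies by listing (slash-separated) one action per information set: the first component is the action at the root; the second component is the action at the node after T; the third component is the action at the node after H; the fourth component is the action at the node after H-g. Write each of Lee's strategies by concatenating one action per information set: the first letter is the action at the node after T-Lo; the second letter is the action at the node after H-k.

4

Row for T/Hi/g/U (columns wA, wB, zA, zB): (3,3) (3,3) (3,3) (3,3).
Under T/Hi/g/U, Kai's choice at the node after H and at the node after H-g can never be reached regardless of what Lee does, so varying those choices leaves every outcome unchanged.
Holding the reachable choices fixed and varying the unreachable ones freely already gives 2 × 2 = 4 equivalent strategies.
No other strategy reproduces this row, so those 4 are the full class: T/Hi/k/U, T/Hi/k/W, T/Hi/g/U, T/Hi/g/W.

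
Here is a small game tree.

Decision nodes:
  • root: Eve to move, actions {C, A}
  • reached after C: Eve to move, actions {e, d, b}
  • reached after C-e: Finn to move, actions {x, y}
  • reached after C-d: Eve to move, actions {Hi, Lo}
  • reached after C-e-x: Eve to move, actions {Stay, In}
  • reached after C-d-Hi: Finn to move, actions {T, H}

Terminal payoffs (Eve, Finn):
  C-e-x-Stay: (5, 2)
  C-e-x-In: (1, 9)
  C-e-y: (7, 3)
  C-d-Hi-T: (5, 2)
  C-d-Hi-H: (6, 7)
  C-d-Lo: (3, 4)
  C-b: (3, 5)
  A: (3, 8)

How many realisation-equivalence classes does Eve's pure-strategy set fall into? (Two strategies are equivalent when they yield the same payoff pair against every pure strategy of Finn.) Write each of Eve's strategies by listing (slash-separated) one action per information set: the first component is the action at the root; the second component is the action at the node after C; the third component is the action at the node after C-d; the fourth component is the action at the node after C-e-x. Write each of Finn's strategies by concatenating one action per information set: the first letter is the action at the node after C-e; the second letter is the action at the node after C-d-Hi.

6

Eve has 24 pure strategies: C/e/Hi/Stay, C/e/Hi/In, C/e/Lo/Stay, C/e/Lo/In, C/d/Hi/Stay, C/d/Hi/In, C/d/Lo/Stay, C/d/Lo/In, C/b/Hi/Stay, C/b/Hi/In, C/b/Lo/Stay, C/b/Lo/In, A/e/Hi/Stay, A/e/Hi/In, A/e/Lo/Stay, A/e/Lo/In, A/d/Hi/Stay, A/d/Hi/In, A/d/Lo/Stay, A/d/Lo/In, A/b/Hi/Stay, A/b/Hi/In, A/b/Lo/Stay, A/b/Lo/In. Columns: xT, xH, yT, yH.
{C/e/Hi/Stay, C/e/Lo/Stay} → row (5,2) (5,2) (7,3) (7,3)
{C/e/Hi/In, C/e/Lo/In} → row (1,9) (1,9) (7,3) (7,3)
{C/d/Hi/Stay, C/d/Hi/In} → row (5,2) (6,7) (5,2) (6,7)
{C/d/Lo/Stay, C/d/Lo/In} → row (3,4) (3,4) (3,4) (3,4)
{C/b/Hi/Stay, C/b/Hi/In, C/b/Lo/Stay, C/b/Lo/In} → row (3,5) (3,5) (3,5) (3,5)
{A/e/Hi/Stay, A/e/Hi/In, A/e/Lo/Stay, A/e/Lo/In, A/d/Hi/Stay, A/d/Hi/In, A/d/Lo/Stay, A/d/Lo/In, A/b/Hi/Stay, A/b/Hi/In, A/b/Lo/Stay, A/b/Lo/In} → row (3,8) (3,8) (3,8) (3,8)
That's 6 distinct rows out of 24 strategies.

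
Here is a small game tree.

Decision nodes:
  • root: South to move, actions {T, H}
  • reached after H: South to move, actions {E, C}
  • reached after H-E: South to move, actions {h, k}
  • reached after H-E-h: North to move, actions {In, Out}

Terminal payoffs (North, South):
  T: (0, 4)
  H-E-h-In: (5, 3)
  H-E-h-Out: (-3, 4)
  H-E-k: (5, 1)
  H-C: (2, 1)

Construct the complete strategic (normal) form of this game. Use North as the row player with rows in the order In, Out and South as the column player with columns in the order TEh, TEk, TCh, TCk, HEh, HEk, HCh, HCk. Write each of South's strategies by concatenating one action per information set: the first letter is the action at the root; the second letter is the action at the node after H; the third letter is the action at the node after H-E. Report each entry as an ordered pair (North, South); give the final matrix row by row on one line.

In: (0,4) (0,4) (0,4) (0,4) (5,3) (5,1) (2,1) (2,1) | Out: (0,4) (0,4) (0,4) (0,4) (-3,4) (5,1) (2,1) (2,1)

          TEh      TEk      TCh      TCk      HEh      HEk      HCh      HCk
  In    (0,4)    (0,4)    (0,4)    (0,4)    (5,3)    (5,1)    (2,1)    (2,1)
 Out    (0,4)    (0,4)    (0,4)    (0,4)   (-3,4)    (5,1)    (2,1)    (2,1)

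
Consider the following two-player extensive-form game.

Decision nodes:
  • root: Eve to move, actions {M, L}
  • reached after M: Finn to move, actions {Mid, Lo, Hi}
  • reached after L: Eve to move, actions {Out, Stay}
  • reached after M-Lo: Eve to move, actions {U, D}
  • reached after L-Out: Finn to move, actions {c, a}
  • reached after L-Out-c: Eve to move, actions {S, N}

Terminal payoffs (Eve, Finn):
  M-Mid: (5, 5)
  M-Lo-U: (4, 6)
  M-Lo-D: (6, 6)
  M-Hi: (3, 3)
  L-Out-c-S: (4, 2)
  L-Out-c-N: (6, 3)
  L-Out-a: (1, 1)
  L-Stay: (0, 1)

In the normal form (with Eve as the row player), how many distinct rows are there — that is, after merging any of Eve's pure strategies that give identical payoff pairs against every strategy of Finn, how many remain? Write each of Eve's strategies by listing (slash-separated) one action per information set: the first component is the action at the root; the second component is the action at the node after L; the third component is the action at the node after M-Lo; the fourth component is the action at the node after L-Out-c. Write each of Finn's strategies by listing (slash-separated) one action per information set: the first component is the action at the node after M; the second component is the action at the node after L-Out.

5

Eve has 16 pure strategies: M/Out/U/S, M/Out/U/N, M/Out/D/S, M/Out/D/N, M/Stay/U/S, M/Stay/U/N, M/Stay/D/S, M/Stay/D/N, L/Out/U/S, L/Out/U/N, L/Out/D/S, L/Out/D/N, L/Stay/U/S, L/Stay/U/N, L/Stay/D/S, L/Stay/D/N. Columns: Mid/c, Mid/a, Lo/c, Lo/a, Hi/c, Hi/a.
{M/Out/U/S, M/Out/U/N, M/Stay/U/S, M/Stay/U/N} → row (5,5) (5,5) (4,6) (4,6) (3,3) (3,3)
{M/Out/D/S, M/Out/D/N, M/Stay/D/S, M/Stay/D/N} → row (5,5) (5,5) (6,6) (6,6) (3,3) (3,3)
{L/Out/U/S, L/Out/D/S} → row (4,2) (1,1) (4,2) (1,1) (4,2) (1,1)
{L/Out/U/N, L/Out/D/N} → row (6,3) (1,1) (6,3) (1,1) (6,3) (1,1)
{L/Stay/U/S, L/Stay/U/N, L/Stay/D/S, L/Stay/D/N} → row (0,1) (0,1) (0,1) (0,1) (0,1) (0,1)
That's 5 distinct rows out of 16 strategies.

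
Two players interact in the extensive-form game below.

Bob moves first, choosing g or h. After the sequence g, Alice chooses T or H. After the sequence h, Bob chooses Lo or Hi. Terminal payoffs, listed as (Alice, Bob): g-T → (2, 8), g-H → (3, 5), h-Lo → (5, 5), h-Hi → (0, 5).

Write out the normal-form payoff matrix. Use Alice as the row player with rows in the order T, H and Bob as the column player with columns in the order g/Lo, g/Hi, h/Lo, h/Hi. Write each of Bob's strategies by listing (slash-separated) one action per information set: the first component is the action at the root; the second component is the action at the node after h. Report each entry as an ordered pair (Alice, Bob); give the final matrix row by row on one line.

T: (2,8) (2,8) (5,5) (0,5) | H: (3,5) (3,5) (5,5) (0,5)

Row T: g/Lo→(2,8), g/Hi→(2,8), h/Lo→(5,5), h/Hi→(0,5)
Row H: g/Lo→(3,5), g/Hi→(3,5), h/Lo→(5,5), h/Hi→(0,5)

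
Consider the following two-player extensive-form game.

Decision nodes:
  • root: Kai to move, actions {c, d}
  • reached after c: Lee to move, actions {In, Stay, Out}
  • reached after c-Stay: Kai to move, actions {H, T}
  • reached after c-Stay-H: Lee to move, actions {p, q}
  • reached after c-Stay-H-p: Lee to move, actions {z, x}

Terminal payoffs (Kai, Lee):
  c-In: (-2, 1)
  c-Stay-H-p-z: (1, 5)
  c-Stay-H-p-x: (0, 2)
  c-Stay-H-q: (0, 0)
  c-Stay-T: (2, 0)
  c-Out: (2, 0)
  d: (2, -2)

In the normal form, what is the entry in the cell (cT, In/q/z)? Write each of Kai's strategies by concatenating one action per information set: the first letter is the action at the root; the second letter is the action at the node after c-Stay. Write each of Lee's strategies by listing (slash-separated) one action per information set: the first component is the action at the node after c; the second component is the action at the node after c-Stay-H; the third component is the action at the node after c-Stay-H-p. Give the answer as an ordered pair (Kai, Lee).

Trace the play path from the root:
  Kai plays c
  Lee plays In at [c]
→ terminal payoff (-2, 1).
(Kai's choice at the node after c-Stay is never reached on this path, so it doesn't affect the outcome.)

(-2, 1)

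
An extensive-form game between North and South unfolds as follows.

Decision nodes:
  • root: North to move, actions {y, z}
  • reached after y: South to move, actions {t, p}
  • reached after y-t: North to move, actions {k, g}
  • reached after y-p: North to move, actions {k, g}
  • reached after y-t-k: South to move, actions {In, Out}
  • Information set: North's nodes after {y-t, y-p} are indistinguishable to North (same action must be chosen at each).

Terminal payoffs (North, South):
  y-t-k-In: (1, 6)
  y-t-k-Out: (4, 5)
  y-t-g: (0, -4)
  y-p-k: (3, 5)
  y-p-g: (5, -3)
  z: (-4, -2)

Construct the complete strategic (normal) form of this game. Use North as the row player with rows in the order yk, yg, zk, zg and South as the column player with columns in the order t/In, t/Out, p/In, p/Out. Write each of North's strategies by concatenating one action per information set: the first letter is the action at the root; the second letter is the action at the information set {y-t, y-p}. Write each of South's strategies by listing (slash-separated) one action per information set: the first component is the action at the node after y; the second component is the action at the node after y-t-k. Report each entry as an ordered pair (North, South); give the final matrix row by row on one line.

yk: (1,6) (4,5) (3,5) (3,5) | yg: (0,-4) (0,-4) (5,-3) (5,-3) | zk: (-4,-2) (-4,-2) (-4,-2) (-4,-2) | zg: (-4,-2) (-4,-2) (-4,-2) (-4,-2)

Row yk: t/In→(1,6), t/Out→(4,5), p/In→(3,5), p/Out→(3,5)
Row yg: t/In→(0,-4), t/Out→(0,-4), p/In→(5,-3), p/Out→(5,-3)
Row zk: t/In→(-4,-2), t/Out→(-4,-2), p/In→(-4,-2), p/Out→(-4,-2)
Row zg: t/In→(-4,-2), t/Out→(-4,-2), p/In→(-4,-2), p/Out→(-4,-2)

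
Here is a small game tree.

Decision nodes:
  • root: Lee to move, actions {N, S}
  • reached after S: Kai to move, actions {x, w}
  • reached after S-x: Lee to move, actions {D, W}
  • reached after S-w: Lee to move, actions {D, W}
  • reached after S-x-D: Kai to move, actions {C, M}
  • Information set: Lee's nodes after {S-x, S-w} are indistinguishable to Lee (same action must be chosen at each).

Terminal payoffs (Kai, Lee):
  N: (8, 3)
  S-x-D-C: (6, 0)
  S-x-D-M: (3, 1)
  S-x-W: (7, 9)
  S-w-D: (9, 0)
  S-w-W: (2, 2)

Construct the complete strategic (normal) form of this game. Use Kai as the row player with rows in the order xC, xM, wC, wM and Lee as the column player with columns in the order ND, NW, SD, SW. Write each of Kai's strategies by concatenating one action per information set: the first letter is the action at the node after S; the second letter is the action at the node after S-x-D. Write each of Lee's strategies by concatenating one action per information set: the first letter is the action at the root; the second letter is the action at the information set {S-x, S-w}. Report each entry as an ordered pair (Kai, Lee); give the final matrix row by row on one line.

           ND       NW       SD       SW
  xC    (8,3)    (8,3)    (6,0)    (7,9)
  xM    (8,3)    (8,3)    (3,1)    (7,9)
  wC    (8,3)    (8,3)    (9,0)    (2,2)
  wM    (8,3)    (8,3)    (9,0)    (2,2)

xC: (8,3) (8,3) (6,0) (7,9) | xM: (8,3) (8,3) (3,1) (7,9) | wC: (8,3) (8,3) (9,0) (2,2) | wM: (8,3) (8,3) (9,0) (2,2)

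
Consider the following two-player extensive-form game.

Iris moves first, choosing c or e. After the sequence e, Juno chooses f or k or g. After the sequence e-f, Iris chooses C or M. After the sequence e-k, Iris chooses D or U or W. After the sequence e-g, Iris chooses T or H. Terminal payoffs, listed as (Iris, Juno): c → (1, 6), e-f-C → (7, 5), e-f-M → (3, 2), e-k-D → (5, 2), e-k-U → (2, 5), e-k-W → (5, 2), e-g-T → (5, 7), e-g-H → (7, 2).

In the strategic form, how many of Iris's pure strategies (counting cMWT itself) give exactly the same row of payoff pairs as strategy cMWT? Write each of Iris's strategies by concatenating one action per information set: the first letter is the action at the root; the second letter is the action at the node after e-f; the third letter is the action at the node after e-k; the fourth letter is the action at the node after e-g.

Row for cMWT (columns f, k, g): (1,6) (1,6) (1,6).
Under cMWT, Iris's choice at the node after e-f and at the node after e-k and at the node after e-g can never be reached regardless of what Juno does, so varying those choices leaves every outcome unchanged.
Holding the reachable choices fixed and varying the unreachable ones freely already gives 2 × 3 × 2 = 12 equivalent strategies.
No other strategy reproduces this row, so those 12 are the full class: cCDT, cCDH, cCUT, cCUH, cCWT, cCWH, cMDT, cMDH, cMUT, cMUH, cMWT, cMWH.

12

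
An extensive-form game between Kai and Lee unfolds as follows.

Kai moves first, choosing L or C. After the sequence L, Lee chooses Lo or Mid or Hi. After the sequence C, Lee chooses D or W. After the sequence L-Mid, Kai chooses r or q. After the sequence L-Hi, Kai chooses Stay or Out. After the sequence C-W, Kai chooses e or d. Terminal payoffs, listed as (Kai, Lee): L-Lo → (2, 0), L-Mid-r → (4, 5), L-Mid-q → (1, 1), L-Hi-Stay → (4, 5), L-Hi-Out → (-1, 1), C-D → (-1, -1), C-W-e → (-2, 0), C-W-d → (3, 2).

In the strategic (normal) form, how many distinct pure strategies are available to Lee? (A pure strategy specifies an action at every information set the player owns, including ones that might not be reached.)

Lee owns the node after L with actions {Lo, Mid, Hi} — three choices.
Lee owns the node after C with actions {D, W} — two choices.
A pure strategy fixes one action at each information set independently, so the count is the product 3 × 2 = 6.
(For reference, Kai has 16 pure strategies, giving a 6×16 normal-form matrix.)

6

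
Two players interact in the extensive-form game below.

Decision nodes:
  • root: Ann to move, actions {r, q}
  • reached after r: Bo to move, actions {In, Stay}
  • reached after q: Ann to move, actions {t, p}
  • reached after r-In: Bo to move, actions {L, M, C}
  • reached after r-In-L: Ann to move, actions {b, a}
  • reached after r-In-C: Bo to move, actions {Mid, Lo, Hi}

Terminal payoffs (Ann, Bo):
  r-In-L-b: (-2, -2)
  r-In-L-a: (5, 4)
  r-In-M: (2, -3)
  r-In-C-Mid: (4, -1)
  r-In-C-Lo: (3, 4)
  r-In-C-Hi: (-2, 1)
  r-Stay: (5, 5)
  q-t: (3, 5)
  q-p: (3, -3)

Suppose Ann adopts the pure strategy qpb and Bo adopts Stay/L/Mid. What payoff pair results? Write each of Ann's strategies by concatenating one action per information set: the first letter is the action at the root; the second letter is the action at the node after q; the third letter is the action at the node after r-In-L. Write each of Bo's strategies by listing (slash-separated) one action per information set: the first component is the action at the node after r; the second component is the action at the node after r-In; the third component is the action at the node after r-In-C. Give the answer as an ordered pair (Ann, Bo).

(3, -3)

Trace the play path from the root:
  Ann plays q
  Ann plays p at [q]
→ terminal payoff (3, -3).
(Ann's choice at the node after r-In-L is never reached on this path, so it doesn't affect the outcome.)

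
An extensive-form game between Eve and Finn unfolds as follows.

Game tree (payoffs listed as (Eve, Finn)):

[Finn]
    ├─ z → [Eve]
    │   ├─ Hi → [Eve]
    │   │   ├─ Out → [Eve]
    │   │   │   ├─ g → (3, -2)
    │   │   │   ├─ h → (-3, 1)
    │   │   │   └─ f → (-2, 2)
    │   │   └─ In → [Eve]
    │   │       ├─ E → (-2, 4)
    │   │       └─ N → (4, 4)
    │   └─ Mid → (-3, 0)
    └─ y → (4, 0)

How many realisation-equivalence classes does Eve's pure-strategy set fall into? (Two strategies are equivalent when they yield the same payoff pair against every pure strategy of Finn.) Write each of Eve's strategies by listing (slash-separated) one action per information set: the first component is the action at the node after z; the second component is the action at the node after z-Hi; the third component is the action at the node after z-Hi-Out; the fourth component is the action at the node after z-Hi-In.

6

Eve has 24 pure strategies: Hi/Out/g/E, Hi/Out/g/N, Hi/Out/h/E, Hi/Out/h/N, Hi/Out/f/E, Hi/Out/f/N, Hi/In/g/E, Hi/In/g/N, Hi/In/h/E, Hi/In/h/N, Hi/In/f/E, Hi/In/f/N, Mid/Out/g/E, Mid/Out/g/N, Mid/Out/h/E, Mid/Out/h/N, Mid/Out/f/E, Mid/Out/f/N, Mid/In/g/E, Mid/In/g/N, Mid/In/h/E, Mid/In/h/N, Mid/In/f/E, Mid/In/f/N. Columns: z, y.
{Hi/Out/g/E, Hi/Out/g/N} → row (3,-2) (4,0)
{Hi/Out/h/E, Hi/Out/h/N} → row (-3,1) (4,0)
{Hi/Out/f/E, Hi/Out/f/N} → row (-2,2) (4,0)
{Hi/In/g/E, Hi/In/h/E, Hi/In/f/E} → row (-2,4) (4,0)
{Hi/In/g/N, Hi/In/h/N, Hi/In/f/N} → row (4,4) (4,0)
{Mid/Out/g/E, Mid/Out/g/N, Mid/Out/h/E, Mid/Out/h/N, Mid/Out/f/E, Mid/Out/f/N, Mid/In/g/E, Mid/In/g/N, Mid/In/h/E, Mid/In/h/N, Mid/In/f/E, Mid/In/f/N} → row (-3,0) (4,0)
That's 6 distinct rows out of 24 strategies.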